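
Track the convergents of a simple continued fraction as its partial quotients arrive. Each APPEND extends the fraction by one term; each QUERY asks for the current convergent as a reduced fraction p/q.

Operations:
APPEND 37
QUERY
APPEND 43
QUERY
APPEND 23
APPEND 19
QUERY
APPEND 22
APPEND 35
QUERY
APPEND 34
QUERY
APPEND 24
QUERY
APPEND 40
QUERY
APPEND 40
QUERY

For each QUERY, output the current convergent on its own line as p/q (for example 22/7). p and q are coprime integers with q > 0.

APPEND 37: p_0 = 37·1 + 0 = 37, q_0 = 37·0 + 1 = 1 → 37/1
APPEND 43: p_1 = 43·37 + 1 = 1592, q_1 = 43·1 + 0 = 43 → 1592/43
APPEND 23: p_2 = 23·1592 + 37 = 36653, q_2 = 23·43 + 1 = 990 → 36653/990
APPEND 19: p_3 = 19·36653 + 1592 = 697999, q_3 = 19·990 + 43 = 18853 → 697999/18853
APPEND 22: p_4 = 22·697999 + 36653 = 15392631, q_4 = 22·18853 + 990 = 415756 → 15392631/415756
APPEND 35: p_5 = 35·15392631 + 697999 = 539440084, q_5 = 35·415756 + 18853 = 14570313 → 539440084/14570313
APPEND 34: p_6 = 34·539440084 + 15392631 = 18356355487, q_6 = 34·14570313 + 415756 = 495806398 → 18356355487/495806398
APPEND 24: p_7 = 24·18356355487 + 539440084 = 441091971772, q_7 = 24·495806398 + 14570313 = 11913923865 → 441091971772/11913923865
APPEND 40: p_8 = 40·441091971772 + 18356355487 = 17662035226367, q_8 = 40·11913923865 + 495806398 = 477052760998 → 17662035226367/477052760998
APPEND 40: p_9 = 40·17662035226367 + 441091971772 = 706922501026452, q_9 = 40·477052760998 + 11913923865 = 19094024363785 → 706922501026452/19094024363785

37/1
1592/43
697999/18853
539440084/14570313
18356355487/495806398
441091971772/11913923865
17662035226367/477052760998
706922501026452/19094024363785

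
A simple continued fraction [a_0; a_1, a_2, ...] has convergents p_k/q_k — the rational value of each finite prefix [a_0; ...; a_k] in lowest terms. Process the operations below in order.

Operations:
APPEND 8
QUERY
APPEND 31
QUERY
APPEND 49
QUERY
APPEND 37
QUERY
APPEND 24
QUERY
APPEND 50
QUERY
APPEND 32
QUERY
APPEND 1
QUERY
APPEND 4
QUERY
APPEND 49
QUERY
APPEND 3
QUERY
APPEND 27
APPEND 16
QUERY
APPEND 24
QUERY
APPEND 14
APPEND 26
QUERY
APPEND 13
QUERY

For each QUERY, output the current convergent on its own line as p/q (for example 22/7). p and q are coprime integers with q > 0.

8/1
249/31
12209/1520
451982/56271
10859777/1352024
543440832/67657471
17400966401/2166391096
17944407233/2234048567
89178595333/11102585364
4387695578550/546260731403
13252265330983/1649884779573
5808434017572439/723140281257557
139764615281253627/17400459899961242
51165103862114457269/6369969510798549812
667108863255443067714/83053933219261862501

APPEND 8: p_0 = 8·1 + 0 = 8, q_0 = 8·0 + 1 = 1 → 8/1
APPEND 31: p_1 = 31·8 + 1 = 249, q_1 = 31·1 + 0 = 31 → 249/31
APPEND 49: p_2 = 49·249 + 8 = 12209, q_2 = 49·31 + 1 = 1520 → 12209/1520
APPEND 37: p_3 = 37·12209 + 249 = 451982, q_3 = 37·1520 + 31 = 56271 → 451982/56271
APPEND 24: p_4 = 24·451982 + 12209 = 10859777, q_4 = 24·56271 + 1520 = 1352024 → 10859777/1352024
APPEND 50: p_5 = 50·10859777 + 451982 = 543440832, q_5 = 50·1352024 + 56271 = 67657471 → 543440832/67657471
APPEND 32: p_6 = 32·543440832 + 10859777 = 17400966401, q_6 = 32·67657471 + 1352024 = 2166391096 → 17400966401/2166391096
APPEND 1: p_7 = 1·17400966401 + 543440832 = 17944407233, q_7 = 1·2166391096 + 67657471 = 2234048567 → 17944407233/2234048567
APPEND 4: p_8 = 4·17944407233 + 17400966401 = 89178595333, q_8 = 4·2234048567 + 2166391096 = 11102585364 → 89178595333/11102585364
APPEND 49: p_9 = 49·89178595333 + 17944407233 = 4387695578550, q_9 = 49·11102585364 + 2234048567 = 546260731403 → 4387695578550/546260731403
APPEND 3: p_10 = 3·4387695578550 + 89178595333 = 13252265330983, q_10 = 3·546260731403 + 11102585364 = 1649884779573 → 13252265330983/1649884779573
APPEND 27: p_11 = 27·13252265330983 + 4387695578550 = 362198859515091, q_11 = 27·1649884779573 + 546260731403 = 45093149779874 → 362198859515091/45093149779874
APPEND 16: p_12 = 16·362198859515091 + 13252265330983 = 5808434017572439, q_12 = 16·45093149779874 + 1649884779573 = 723140281257557 → 5808434017572439/723140281257557
APPEND 24: p_13 = 24·5808434017572439 + 362198859515091 = 139764615281253627, q_13 = 24·723140281257557 + 45093149779874 = 17400459899961242 → 139764615281253627/17400459899961242
APPEND 14: p_14 = 14·139764615281253627 + 5808434017572439 = 1962513047955123217, q_14 = 14·17400459899961242 + 723140281257557 = 244329578880714945 → 1962513047955123217/244329578880714945
APPEND 26: p_15 = 26·1962513047955123217 + 139764615281253627 = 51165103862114457269, q_15 = 26·244329578880714945 + 17400459899961242 = 6369969510798549812 → 51165103862114457269/6369969510798549812
APPEND 13: p_16 = 13·51165103862114457269 + 1962513047955123217 = 667108863255443067714, q_16 = 13·6369969510798549812 + 244329578880714945 = 83053933219261862501 → 667108863255443067714/83053933219261862501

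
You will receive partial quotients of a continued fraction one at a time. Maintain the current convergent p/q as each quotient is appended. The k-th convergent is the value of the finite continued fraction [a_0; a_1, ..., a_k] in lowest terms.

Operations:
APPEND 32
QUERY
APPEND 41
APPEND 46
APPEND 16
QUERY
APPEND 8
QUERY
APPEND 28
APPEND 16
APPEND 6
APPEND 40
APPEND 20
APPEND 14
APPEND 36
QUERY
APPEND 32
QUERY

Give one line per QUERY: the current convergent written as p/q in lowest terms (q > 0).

32/1
968193/30233
7805974/243751
8699269742541109/271645242350807
278617801332774868/8700178567423353

APPEND 32: p_0 = 32·1 + 0 = 32, q_0 = 32·0 + 1 = 1 → 32/1
APPEND 41: p_1 = 41·32 + 1 = 1313, q_1 = 41·1 + 0 = 41 → 1313/41
APPEND 46: p_2 = 46·1313 + 32 = 60430, q_2 = 46·41 + 1 = 1887 → 60430/1887
APPEND 16: p_3 = 16·60430 + 1313 = 968193, q_3 = 16·1887 + 41 = 30233 → 968193/30233
APPEND 8: p_4 = 8·968193 + 60430 = 7805974, q_4 = 8·30233 + 1887 = 243751 → 7805974/243751
APPEND 28: p_5 = 28·7805974 + 968193 = 219535465, q_5 = 28·243751 + 30233 = 6855261 → 219535465/6855261
APPEND 16: p_6 = 16·219535465 + 7805974 = 3520373414, q_6 = 16·6855261 + 243751 = 109927927 → 3520373414/109927927
APPEND 6: p_7 = 6·3520373414 + 219535465 = 21341775949, q_7 = 6·109927927 + 6855261 = 666422823 → 21341775949/666422823
APPEND 40: p_8 = 40·21341775949 + 3520373414 = 857191411374, q_8 = 40·666422823 + 109927927 = 26766840847 → 857191411374/26766840847
APPEND 20: p_9 = 20·857191411374 + 21341775949 = 17165170003429, q_9 = 20·26766840847 + 666422823 = 536003239763 → 17165170003429/536003239763
APPEND 14: p_10 = 14·17165170003429 + 857191411374 = 241169571459380, q_10 = 14·536003239763 + 26766840847 = 7530812197529 → 241169571459380/7530812197529
APPEND 36: p_11 = 36·241169571459380 + 17165170003429 = 8699269742541109, q_11 = 36·7530812197529 + 536003239763 = 271645242350807 → 8699269742541109/271645242350807
APPEND 32: p_12 = 32·8699269742541109 + 241169571459380 = 278617801332774868, q_12 = 32·271645242350807 + 7530812197529 = 8700178567423353 → 278617801332774868/8700178567423353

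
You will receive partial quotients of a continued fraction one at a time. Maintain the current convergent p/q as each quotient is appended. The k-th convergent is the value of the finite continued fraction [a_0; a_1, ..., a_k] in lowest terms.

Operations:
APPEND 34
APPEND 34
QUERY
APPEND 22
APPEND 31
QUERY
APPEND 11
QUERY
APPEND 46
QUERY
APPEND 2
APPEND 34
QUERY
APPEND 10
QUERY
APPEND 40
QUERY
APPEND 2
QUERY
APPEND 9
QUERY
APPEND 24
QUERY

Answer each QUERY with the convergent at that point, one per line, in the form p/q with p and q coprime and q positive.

APPEND 34: p_0 = 34·1 + 0 = 34, q_0 = 34·0 + 1 = 1 → 34/1
APPEND 34: p_1 = 34·34 + 1 = 1157, q_1 = 34·1 + 0 = 34 → 1157/34
APPEND 22: p_2 = 22·1157 + 34 = 25488, q_2 = 22·34 + 1 = 749 → 25488/749
APPEND 31: p_3 = 31·25488 + 1157 = 791285, q_3 = 31·749 + 34 = 23253 → 791285/23253
APPEND 11: p_4 = 11·791285 + 25488 = 8729623, q_4 = 11·23253 + 749 = 256532 → 8729623/256532
APPEND 46: p_5 = 46·8729623 + 791285 = 402353943, q_5 = 46·256532 + 23253 = 11823725 → 402353943/11823725
APPEND 2: p_6 = 2·402353943 + 8729623 = 813437509, q_6 = 2·11823725 + 256532 = 23903982 → 813437509/23903982
APPEND 34: p_7 = 34·813437509 + 402353943 = 28059229249, q_7 = 34·23903982 + 11823725 = 824559113 → 28059229249/824559113
APPEND 10: p_8 = 10·28059229249 + 813437509 = 281405729999, q_8 = 10·824559113 + 23903982 = 8269495112 → 281405729999/8269495112
APPEND 40: p_9 = 40·281405729999 + 28059229249 = 11284288429209, q_9 = 40·8269495112 + 824559113 = 331604363593 → 11284288429209/331604363593
APPEND 2: p_10 = 2·11284288429209 + 281405729999 = 22849982588417, q_10 = 2·331604363593 + 8269495112 = 671478222298 → 22849982588417/671478222298
APPEND 9: p_11 = 9·22849982588417 + 11284288429209 = 216934131724962, q_11 = 9·671478222298 + 331604363593 = 6374908364275 → 216934131724962/6374908364275
APPEND 24: p_12 = 24·216934131724962 + 22849982588417 = 5229269143987505, q_12 = 24·6374908364275 + 671478222298 = 153669278964898 → 5229269143987505/153669278964898

1157/34
791285/23253
8729623/256532
402353943/11823725
28059229249/824559113
281405729999/8269495112
11284288429209/331604363593
22849982588417/671478222298
216934131724962/6374908364275
5229269143987505/153669278964898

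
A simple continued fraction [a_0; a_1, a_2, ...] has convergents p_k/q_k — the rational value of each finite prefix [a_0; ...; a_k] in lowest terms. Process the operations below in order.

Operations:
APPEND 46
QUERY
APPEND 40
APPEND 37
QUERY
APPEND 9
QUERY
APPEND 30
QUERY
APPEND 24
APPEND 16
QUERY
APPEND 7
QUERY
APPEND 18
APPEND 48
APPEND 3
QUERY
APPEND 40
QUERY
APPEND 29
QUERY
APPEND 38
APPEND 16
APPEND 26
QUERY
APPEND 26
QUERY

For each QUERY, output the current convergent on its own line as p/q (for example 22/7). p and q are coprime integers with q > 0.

46/1
68163/1481
615308/13369
18527403/402551
7142895083/155196039
50445538561/1096046866
132849912046928/2886473886513
5357974731696369/116414485409482
155514117131241629/3378906550761491
2470554342570184521361/53678549614102139146
64329206731753430849351/1397701906687835917527

APPEND 46: p_0 = 46·1 + 0 = 46, q_0 = 46·0 + 1 = 1 → 46/1
APPEND 40: p_1 = 40·46 + 1 = 1841, q_1 = 40·1 + 0 = 40 → 1841/40
APPEND 37: p_2 = 37·1841 + 46 = 68163, q_2 = 37·40 + 1 = 1481 → 68163/1481
APPEND 9: p_3 = 9·68163 + 1841 = 615308, q_3 = 9·1481 + 40 = 13369 → 615308/13369
APPEND 30: p_4 = 30·615308 + 68163 = 18527403, q_4 = 30·13369 + 1481 = 402551 → 18527403/402551
APPEND 24: p_5 = 24·18527403 + 615308 = 445272980, q_5 = 24·402551 + 13369 = 9674593 → 445272980/9674593
APPEND 16: p_6 = 16·445272980 + 18527403 = 7142895083, q_6 = 16·9674593 + 402551 = 155196039 → 7142895083/155196039
APPEND 7: p_7 = 7·7142895083 + 445272980 = 50445538561, q_7 = 7·155196039 + 9674593 = 1096046866 → 50445538561/1096046866
APPEND 18: p_8 = 18·50445538561 + 7142895083 = 915162589181, q_8 = 18·1096046866 + 155196039 = 19884039627 → 915162589181/19884039627
APPEND 48: p_9 = 48·915162589181 + 50445538561 = 43978249819249, q_9 = 48·19884039627 + 1096046866 = 955529948962 → 43978249819249/955529948962
APPEND 3: p_10 = 3·43978249819249 + 915162589181 = 132849912046928, q_10 = 3·955529948962 + 19884039627 = 2886473886513 → 132849912046928/2886473886513
APPEND 40: p_11 = 40·132849912046928 + 43978249819249 = 5357974731696369, q_11 = 40·2886473886513 + 955529948962 = 116414485409482 → 5357974731696369/116414485409482
APPEND 29: p_12 = 29·5357974731696369 + 132849912046928 = 155514117131241629, q_12 = 29·116414485409482 + 2886473886513 = 3378906550761491 → 155514117131241629/3378906550761491
APPEND 38: p_13 = 38·155514117131241629 + 5357974731696369 = 5914894425718878271, q_13 = 38·3378906550761491 + 116414485409482 = 128514863414346140 → 5914894425718878271/128514863414346140
APPEND 16: p_14 = 16·5914894425718878271 + 155514117131241629 = 94793824928633293965, q_14 = 16·128514863414346140 + 3378906550761491 = 2059616721180299731 → 94793824928633293965/2059616721180299731
APPEND 26: p_15 = 26·94793824928633293965 + 5914894425718878271 = 2470554342570184521361, q_15 = 26·2059616721180299731 + 128514863414346140 = 53678549614102139146 → 2470554342570184521361/53678549614102139146
APPEND 26: p_16 = 26·2470554342570184521361 + 94793824928633293965 = 64329206731753430849351, q_16 = 26·53678549614102139146 + 2059616721180299731 = 1397701906687835917527 → 64329206731753430849351/1397701906687835917527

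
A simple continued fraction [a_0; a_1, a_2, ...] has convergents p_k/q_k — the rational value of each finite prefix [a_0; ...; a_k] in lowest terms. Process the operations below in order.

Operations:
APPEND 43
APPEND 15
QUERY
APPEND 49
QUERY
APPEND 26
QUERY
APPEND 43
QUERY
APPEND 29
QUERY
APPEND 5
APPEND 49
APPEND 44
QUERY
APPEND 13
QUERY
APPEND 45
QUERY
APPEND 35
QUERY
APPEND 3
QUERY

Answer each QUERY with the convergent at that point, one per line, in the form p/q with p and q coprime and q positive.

APPEND 43: p_0 = 43·1 + 0 = 43, q_0 = 43·0 + 1 = 1 → 43/1
APPEND 15: p_1 = 15·43 + 1 = 646, q_1 = 15·1 + 0 = 15 → 646/15
APPEND 49: p_2 = 49·646 + 43 = 31697, q_2 = 49·15 + 1 = 736 → 31697/736
APPEND 26: p_3 = 26·31697 + 646 = 824768, q_3 = 26·736 + 15 = 19151 → 824768/19151
APPEND 43: p_4 = 43·824768 + 31697 = 35496721, q_4 = 43·19151 + 736 = 824229 → 35496721/824229
APPEND 29: p_5 = 29·35496721 + 824768 = 1030229677, q_5 = 29·824229 + 19151 = 23921792 → 1030229677/23921792
APPEND 5: p_6 = 5·1030229677 + 35496721 = 5186645106, q_6 = 5·23921792 + 824229 = 120433189 → 5186645106/120433189
APPEND 49: p_7 = 49·5186645106 + 1030229677 = 255175839871, q_7 = 49·120433189 + 23921792 = 5925148053 → 255175839871/5925148053
APPEND 44: p_8 = 44·255175839871 + 5186645106 = 11232923599430, q_8 = 44·5925148053 + 120433189 = 260826947521 → 11232923599430/260826947521
APPEND 13: p_9 = 13·11232923599430 + 255175839871 = 146283182632461, q_9 = 13·260826947521 + 5925148053 = 3396675465826 → 146283182632461/3396675465826
APPEND 45: p_10 = 45·146283182632461 + 11232923599430 = 6593976142060175, q_10 = 45·3396675465826 + 260826947521 = 153111222909691 → 6593976142060175/153111222909691
APPEND 35: p_11 = 35·6593976142060175 + 146283182632461 = 230935448154738586, q_11 = 35·153111222909691 + 3396675465826 = 5362289477305011 → 230935448154738586/5362289477305011
APPEND 3: p_12 = 3·230935448154738586 + 6593976142060175 = 699400320606275933, q_12 = 3·5362289477305011 + 153111222909691 = 16239979654824724 → 699400320606275933/16239979654824724

646/15
31697/736
824768/19151
35496721/824229
1030229677/23921792
11232923599430/260826947521
146283182632461/3396675465826
6593976142060175/153111222909691
230935448154738586/5362289477305011
699400320606275933/16239979654824724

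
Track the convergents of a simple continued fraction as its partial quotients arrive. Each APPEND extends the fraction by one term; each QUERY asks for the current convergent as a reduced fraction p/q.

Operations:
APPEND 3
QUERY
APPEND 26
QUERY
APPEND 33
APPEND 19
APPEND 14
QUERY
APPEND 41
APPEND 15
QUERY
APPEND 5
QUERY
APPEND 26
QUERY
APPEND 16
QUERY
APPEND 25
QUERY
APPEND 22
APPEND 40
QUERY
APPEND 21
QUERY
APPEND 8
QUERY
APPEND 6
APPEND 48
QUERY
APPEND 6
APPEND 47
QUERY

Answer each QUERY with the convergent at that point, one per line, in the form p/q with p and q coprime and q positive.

3/1
79/26
697976/229717
430698251/141750877
2182157940/718189129
57166804691/18814668231
916851032996/301752880825
22978442629591/7562636688856
20280681997989511/6674753038115136
426400764546663729/140336493560453513
3431486798371299343/1129366701521743240
1012166921427545369119/333123128430685564984
287430958877069739070666/94598922570910487799263

APPEND 3: p_0 = 3·1 + 0 = 3, q_0 = 3·0 + 1 = 1 → 3/1
APPEND 26: p_1 = 26·3 + 1 = 79, q_1 = 26·1 + 0 = 26 → 79/26
APPEND 33: p_2 = 33·79 + 3 = 2610, q_2 = 33·26 + 1 = 859 → 2610/859
APPEND 19: p_3 = 19·2610 + 79 = 49669, q_3 = 19·859 + 26 = 16347 → 49669/16347
APPEND 14: p_4 = 14·49669 + 2610 = 697976, q_4 = 14·16347 + 859 = 229717 → 697976/229717
APPEND 41: p_5 = 41·697976 + 49669 = 28666685, q_5 = 41·229717 + 16347 = 9434744 → 28666685/9434744
APPEND 15: p_6 = 15·28666685 + 697976 = 430698251, q_6 = 15·9434744 + 229717 = 141750877 → 430698251/141750877
APPEND 5: p_7 = 5·430698251 + 28666685 = 2182157940, q_7 = 5·141750877 + 9434744 = 718189129 → 2182157940/718189129
APPEND 26: p_8 = 26·2182157940 + 430698251 = 57166804691, q_8 = 26·718189129 + 141750877 = 18814668231 → 57166804691/18814668231
APPEND 16: p_9 = 16·57166804691 + 2182157940 = 916851032996, q_9 = 16·18814668231 + 718189129 = 301752880825 → 916851032996/301752880825
APPEND 25: p_10 = 25·916851032996 + 57166804691 = 22978442629591, q_10 = 25·301752880825 + 18814668231 = 7562636688856 → 22978442629591/7562636688856
APPEND 22: p_11 = 22·22978442629591 + 916851032996 = 506442588883998, q_11 = 22·7562636688856 + 301752880825 = 166679760035657 → 506442588883998/166679760035657
APPEND 40: p_12 = 40·506442588883998 + 22978442629591 = 20280681997989511, q_12 = 40·166679760035657 + 7562636688856 = 6674753038115136 → 20280681997989511/6674753038115136
APPEND 21: p_13 = 21·20280681997989511 + 506442588883998 = 426400764546663729, q_13 = 21·6674753038115136 + 166679760035657 = 140336493560453513 → 426400764546663729/140336493560453513
APPEND 8: p_14 = 8·426400764546663729 + 20280681997989511 = 3431486798371299343, q_14 = 8·140336493560453513 + 6674753038115136 = 1129366701521743240 → 3431486798371299343/1129366701521743240
APPEND 6: p_15 = 6·3431486798371299343 + 426400764546663729 = 21015321554774459787, q_15 = 6·1129366701521743240 + 140336493560453513 = 6916536702690912953 → 21015321554774459787/6916536702690912953
APPEND 48: p_16 = 48·21015321554774459787 + 3431486798371299343 = 1012166921427545369119, q_16 = 48·6916536702690912953 + 1129366701521743240 = 333123128430685564984 → 1012166921427545369119/333123128430685564984
APPEND 6: p_17 = 6·1012166921427545369119 + 21015321554774459787 = 6094016850120046674501, q_17 = 6·333123128430685564984 + 6916536702690912953 = 2005655307286804302857 → 6094016850120046674501/2005655307286804302857
APPEND 47: p_18 = 47·6094016850120046674501 + 1012166921427545369119 = 287430958877069739070666, q_18 = 47·2005655307286804302857 + 333123128430685564984 = 94598922570910487799263 → 287430958877069739070666/94598922570910487799263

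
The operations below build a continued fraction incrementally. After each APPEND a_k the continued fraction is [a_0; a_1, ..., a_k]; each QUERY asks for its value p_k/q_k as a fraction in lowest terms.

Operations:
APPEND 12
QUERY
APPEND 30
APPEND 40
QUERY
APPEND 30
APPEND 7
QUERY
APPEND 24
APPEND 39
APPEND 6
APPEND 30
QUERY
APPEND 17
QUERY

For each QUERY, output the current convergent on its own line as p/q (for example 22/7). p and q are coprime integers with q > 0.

12/1
14452/1201
3051899/253621
522866347952/43451597197
8906060908373/740117570615

APPEND 12: p_0 = 12·1 + 0 = 12, q_0 = 12·0 + 1 = 1 → 12/1
APPEND 30: p_1 = 30·12 + 1 = 361, q_1 = 30·1 + 0 = 30 → 361/30
APPEND 40: p_2 = 40·361 + 12 = 14452, q_2 = 40·30 + 1 = 1201 → 14452/1201
APPEND 30: p_3 = 30·14452 + 361 = 433921, q_3 = 30·1201 + 30 = 36060 → 433921/36060
APPEND 7: p_4 = 7·433921 + 14452 = 3051899, q_4 = 7·36060 + 1201 = 253621 → 3051899/253621
APPEND 24: p_5 = 24·3051899 + 433921 = 73679497, q_5 = 24·253621 + 36060 = 6122964 → 73679497/6122964
APPEND 39: p_6 = 39·73679497 + 3051899 = 2876552282, q_6 = 39·6122964 + 253621 = 239049217 → 2876552282/239049217
APPEND 6: p_7 = 6·2876552282 + 73679497 = 17332993189, q_7 = 6·239049217 + 6122964 = 1440418266 → 17332993189/1440418266
APPEND 30: p_8 = 30·17332993189 + 2876552282 = 522866347952, q_8 = 30·1440418266 + 239049217 = 43451597197 → 522866347952/43451597197
APPEND 17: p_9 = 17·522866347952 + 17332993189 = 8906060908373, q_9 = 17·43451597197 + 1440418266 = 740117570615 → 8906060908373/740117570615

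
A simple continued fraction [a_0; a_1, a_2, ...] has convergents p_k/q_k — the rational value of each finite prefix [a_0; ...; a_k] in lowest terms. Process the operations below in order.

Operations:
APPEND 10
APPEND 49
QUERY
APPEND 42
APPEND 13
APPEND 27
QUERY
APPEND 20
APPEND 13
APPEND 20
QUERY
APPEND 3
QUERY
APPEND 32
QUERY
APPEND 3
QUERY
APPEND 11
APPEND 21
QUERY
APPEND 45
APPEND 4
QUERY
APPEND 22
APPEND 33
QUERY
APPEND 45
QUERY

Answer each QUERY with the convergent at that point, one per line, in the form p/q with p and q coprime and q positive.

APPEND 10: p_0 = 10·1 + 0 = 10, q_0 = 10·0 + 1 = 1 → 10/1
APPEND 49: p_1 = 49·10 + 1 = 491, q_1 = 49·1 + 0 = 49 → 491/49
APPEND 42: p_2 = 42·491 + 10 = 20632, q_2 = 42·49 + 1 = 2059 → 20632/2059
APPEND 13: p_3 = 13·20632 + 491 = 268707, q_3 = 13·2059 + 49 = 26816 → 268707/26816
APPEND 27: p_4 = 27·268707 + 20632 = 7275721, q_4 = 27·26816 + 2059 = 726091 → 7275721/726091
APPEND 20: p_5 = 20·7275721 + 268707 = 145783127, q_5 = 20·726091 + 26816 = 14548636 → 145783127/14548636
APPEND 13: p_6 = 13·145783127 + 7275721 = 1902456372, q_6 = 13·14548636 + 726091 = 189858359 → 1902456372/189858359
APPEND 20: p_7 = 20·1902456372 + 145783127 = 38194910567, q_7 = 20·189858359 + 14548636 = 3811715816 → 38194910567/3811715816
APPEND 3: p_8 = 3·38194910567 + 1902456372 = 116487188073, q_8 = 3·3811715816 + 189858359 = 11625005807 → 116487188073/11625005807
APPEND 32: p_9 = 32·116487188073 + 38194910567 = 3765784928903, q_9 = 32·11625005807 + 3811715816 = 375811901640 → 3765784928903/375811901640
APPEND 3: p_10 = 3·3765784928903 + 116487188073 = 11413841974782, q_10 = 3·375811901640 + 11625005807 = 1139060710727 → 11413841974782/1139060710727
APPEND 11: p_11 = 11·11413841974782 + 3765784928903 = 129318046651505, q_11 = 11·1139060710727 + 375811901640 = 12905479719637 → 129318046651505/12905479719637
APPEND 21: p_12 = 21·129318046651505 + 11413841974782 = 2727092821656387, q_12 = 21·12905479719637 + 1139060710727 = 272154134823104 → 2727092821656387/272154134823104
APPEND 45: p_13 = 45·2727092821656387 + 129318046651505 = 122848495021188920, q_13 = 45·272154134823104 + 12905479719637 = 12259841546759317 → 122848495021188920/12259841546759317
APPEND 4: p_14 = 4·122848495021188920 + 2727092821656387 = 494121072906412067, q_14 = 4·12259841546759317 + 272154134823104 = 49311520321860372 → 494121072906412067/49311520321860372
APPEND 22: p_15 = 22·494121072906412067 + 122848495021188920 = 10993512098962254394, q_15 = 22·49311520321860372 + 12259841546759317 = 1097113288627687501 → 10993512098962254394/1097113288627687501
APPEND 33: p_16 = 33·10993512098962254394 + 494121072906412067 = 363280020338660807069, q_16 = 33·1097113288627687501 + 49311520321860372 = 36254050045035547905 → 363280020338660807069/36254050045035547905
APPEND 45: p_17 = 45·363280020338660807069 + 10993512098962254394 = 16358594427338698572499, q_17 = 45·36254050045035547905 + 1097113288627687501 = 1632529365315227343226 → 16358594427338698572499/1632529365315227343226

491/49
7275721/726091
38194910567/3811715816
116487188073/11625005807
3765784928903/375811901640
11413841974782/1139060710727
2727092821656387/272154134823104
494121072906412067/49311520321860372
363280020338660807069/36254050045035547905
16358594427338698572499/1632529365315227343226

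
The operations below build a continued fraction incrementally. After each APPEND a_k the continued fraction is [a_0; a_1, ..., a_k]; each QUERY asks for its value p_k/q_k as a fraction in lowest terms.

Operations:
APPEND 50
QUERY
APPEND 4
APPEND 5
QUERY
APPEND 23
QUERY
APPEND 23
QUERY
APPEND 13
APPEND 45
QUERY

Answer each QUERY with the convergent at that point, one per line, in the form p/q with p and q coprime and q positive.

APPEND 50: p_0 = 50·1 + 0 = 50, q_0 = 50·0 + 1 = 1 → 50/1
APPEND 4: p_1 = 4·50 + 1 = 201, q_1 = 4·1 + 0 = 4 → 201/4
APPEND 5: p_2 = 5·201 + 50 = 1055, q_2 = 5·4 + 1 = 21 → 1055/21
APPEND 23: p_3 = 23·1055 + 201 = 24466, q_3 = 23·21 + 4 = 487 → 24466/487
APPEND 23: p_4 = 23·24466 + 1055 = 563773, q_4 = 23·487 + 21 = 11222 → 563773/11222
APPEND 13: p_5 = 13·563773 + 24466 = 7353515, q_5 = 13·11222 + 487 = 146373 → 7353515/146373
APPEND 45: p_6 = 45·7353515 + 563773 = 331471948, q_6 = 45·146373 + 11222 = 6598007 → 331471948/6598007

50/1
1055/21
24466/487
563773/11222
331471948/6598007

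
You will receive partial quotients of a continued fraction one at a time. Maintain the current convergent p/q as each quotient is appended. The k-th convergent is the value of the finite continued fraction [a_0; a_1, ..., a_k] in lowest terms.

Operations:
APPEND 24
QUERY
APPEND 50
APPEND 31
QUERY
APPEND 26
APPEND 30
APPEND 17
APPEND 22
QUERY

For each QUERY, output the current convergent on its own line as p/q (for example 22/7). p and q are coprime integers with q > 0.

APPEND 24: p_0 = 24·1 + 0 = 24, q_0 = 24·0 + 1 = 1 → 24/1
APPEND 50: p_1 = 50·24 + 1 = 1201, q_1 = 50·1 + 0 = 50 → 1201/50
APPEND 31: p_2 = 31·1201 + 24 = 37255, q_2 = 31·50 + 1 = 1551 → 37255/1551
APPEND 26: p_3 = 26·37255 + 1201 = 969831, q_3 = 26·1551 + 50 = 40376 → 969831/40376
APPEND 30: p_4 = 30·969831 + 37255 = 29132185, q_4 = 30·40376 + 1551 = 1212831 → 29132185/1212831
APPEND 17: p_5 = 17·29132185 + 969831 = 496216976, q_5 = 17·1212831 + 40376 = 20658503 → 496216976/20658503
APPEND 22: p_6 = 22·496216976 + 29132185 = 10945905657, q_6 = 22·20658503 + 1212831 = 455699897 → 10945905657/455699897

24/1
37255/1551
10945905657/455699897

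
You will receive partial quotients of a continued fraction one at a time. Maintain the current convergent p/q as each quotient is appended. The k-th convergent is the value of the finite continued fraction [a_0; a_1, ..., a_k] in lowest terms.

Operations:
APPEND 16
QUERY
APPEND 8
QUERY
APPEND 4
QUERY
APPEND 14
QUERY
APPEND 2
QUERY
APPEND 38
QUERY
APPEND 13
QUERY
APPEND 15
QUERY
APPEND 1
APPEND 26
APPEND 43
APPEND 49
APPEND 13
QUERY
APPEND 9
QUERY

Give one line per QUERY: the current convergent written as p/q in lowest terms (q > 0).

APPEND 16: p_0 = 16·1 + 0 = 16, q_0 = 16·0 + 1 = 1 → 16/1
APPEND 8: p_1 = 8·16 + 1 = 129, q_1 = 8·1 + 0 = 8 → 129/8
APPEND 4: p_2 = 4·129 + 16 = 532, q_2 = 4·8 + 1 = 33 → 532/33
APPEND 14: p_3 = 14·532 + 129 = 7577, q_3 = 14·33 + 8 = 470 → 7577/470
APPEND 2: p_4 = 2·7577 + 532 = 15686, q_4 = 2·470 + 33 = 973 → 15686/973
APPEND 38: p_5 = 38·15686 + 7577 = 603645, q_5 = 38·973 + 470 = 37444 → 603645/37444
APPEND 13: p_6 = 13·603645 + 15686 = 7863071, q_6 = 13·37444 + 973 = 487745 → 7863071/487745
APPEND 15: p_7 = 15·7863071 + 603645 = 118549710, q_7 = 15·487745 + 37444 = 7353619 → 118549710/7353619
APPEND 1: p_8 = 1·118549710 + 7863071 = 126412781, q_8 = 1·7353619 + 487745 = 7841364 → 126412781/7841364
APPEND 26: p_9 = 26·126412781 + 118549710 = 3405282016, q_9 = 26·7841364 + 7353619 = 211229083 → 3405282016/211229083
APPEND 43: p_10 = 43·3405282016 + 126412781 = 146553539469, q_10 = 43·211229083 + 7841364 = 9090691933 → 146553539469/9090691933
APPEND 49: p_11 = 49·146553539469 + 3405282016 = 7184528715997, q_11 = 49·9090691933 + 211229083 = 445655133800 → 7184528715997/445655133800
APPEND 13: p_12 = 13·7184528715997 + 146553539469 = 93545426847430, q_12 = 13·445655133800 + 9090691933 = 5802607431333 → 93545426847430/5802607431333
APPEND 9: p_13 = 9·93545426847430 + 7184528715997 = 849093370342867, q_13 = 9·5802607431333 + 445655133800 = 52669122015797 → 849093370342867/52669122015797

16/1
129/8
532/33
7577/470
15686/973
603645/37444
7863071/487745
118549710/7353619
93545426847430/5802607431333
849093370342867/52669122015797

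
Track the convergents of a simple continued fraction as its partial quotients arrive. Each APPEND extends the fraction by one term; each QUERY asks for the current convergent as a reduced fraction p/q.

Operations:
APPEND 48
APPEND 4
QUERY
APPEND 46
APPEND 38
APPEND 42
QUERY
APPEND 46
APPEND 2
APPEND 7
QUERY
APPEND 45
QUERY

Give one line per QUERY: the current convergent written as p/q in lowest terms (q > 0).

193/4
14262928/295613
9946351531/206147771
448912949961/9304155772

APPEND 48: p_0 = 48·1 + 0 = 48, q_0 = 48·0 + 1 = 1 → 48/1
APPEND 4: p_1 = 4·48 + 1 = 193, q_1 = 4·1 + 0 = 4 → 193/4
APPEND 46: p_2 = 46·193 + 48 = 8926, q_2 = 46·4 + 1 = 185 → 8926/185
APPEND 38: p_3 = 38·8926 + 193 = 339381, q_3 = 38·185 + 4 = 7034 → 339381/7034
APPEND 42: p_4 = 42·339381 + 8926 = 14262928, q_4 = 42·7034 + 185 = 295613 → 14262928/295613
APPEND 46: p_5 = 46·14262928 + 339381 = 656434069, q_5 = 46·295613 + 7034 = 13605232 → 656434069/13605232
APPEND 2: p_6 = 2·656434069 + 14262928 = 1327131066, q_6 = 2·13605232 + 295613 = 27506077 → 1327131066/27506077
APPEND 7: p_7 = 7·1327131066 + 656434069 = 9946351531, q_7 = 7·27506077 + 13605232 = 206147771 → 9946351531/206147771
APPEND 45: p_8 = 45·9946351531 + 1327131066 = 448912949961, q_8 = 45·206147771 + 27506077 = 9304155772 → 448912949961/9304155772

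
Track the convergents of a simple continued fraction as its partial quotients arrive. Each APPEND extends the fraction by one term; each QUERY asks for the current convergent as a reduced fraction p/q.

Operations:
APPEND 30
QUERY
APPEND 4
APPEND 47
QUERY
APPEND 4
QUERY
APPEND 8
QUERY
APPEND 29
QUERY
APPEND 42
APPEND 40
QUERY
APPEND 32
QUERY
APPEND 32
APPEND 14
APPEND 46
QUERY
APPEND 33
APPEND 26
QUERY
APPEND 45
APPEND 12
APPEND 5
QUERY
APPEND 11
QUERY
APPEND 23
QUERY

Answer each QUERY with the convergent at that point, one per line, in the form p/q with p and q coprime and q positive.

30/1
5717/189
22989/760
189629/6269
5522230/182561
9290453790/307135801
297526644569/9836019463
6160628512248884/203666001203263
5295456599795669422/175064032522245543
14574915151524563550993/481836338757628457830
163191349900784863950781/5394990072712996048253
3767975962869576434418956/124566608011156537567649

APPEND 30: p_0 = 30·1 + 0 = 30, q_0 = 30·0 + 1 = 1 → 30/1
APPEND 4: p_1 = 4·30 + 1 = 121, q_1 = 4·1 + 0 = 4 → 121/4
APPEND 47: p_2 = 47·121 + 30 = 5717, q_2 = 47·4 + 1 = 189 → 5717/189
APPEND 4: p_3 = 4·5717 + 121 = 22989, q_3 = 4·189 + 4 = 760 → 22989/760
APPEND 8: p_4 = 8·22989 + 5717 = 189629, q_4 = 8·760 + 189 = 6269 → 189629/6269
APPEND 29: p_5 = 29·189629 + 22989 = 5522230, q_5 = 29·6269 + 760 = 182561 → 5522230/182561
APPEND 42: p_6 = 42·5522230 + 189629 = 232123289, q_6 = 42·182561 + 6269 = 7673831 → 232123289/7673831
APPEND 40: p_7 = 40·232123289 + 5522230 = 9290453790, q_7 = 40·7673831 + 182561 = 307135801 → 9290453790/307135801
APPEND 32: p_8 = 32·9290453790 + 232123289 = 297526644569, q_8 = 32·307135801 + 7673831 = 9836019463 → 297526644569/9836019463
APPEND 32: p_9 = 32·297526644569 + 9290453790 = 9530143079998, q_9 = 32·9836019463 + 307135801 = 315059758617 → 9530143079998/315059758617
APPEND 14: p_10 = 14·9530143079998 + 297526644569 = 133719529764541, q_10 = 14·315059758617 + 9836019463 = 4420672640101 → 133719529764541/4420672640101
APPEND 46: p_11 = 46·133719529764541 + 9530143079998 = 6160628512248884, q_11 = 46·4420672640101 + 315059758617 = 203666001203263 → 6160628512248884/203666001203263
APPEND 33: p_12 = 33·6160628512248884 + 133719529764541 = 203434460433977713, q_12 = 33·203666001203263 + 4420672640101 = 6725398712347780 → 203434460433977713/6725398712347780
APPEND 26: p_13 = 26·203434460433977713 + 6160628512248884 = 5295456599795669422, q_13 = 26·6725398712347780 + 203666001203263 = 175064032522245543 → 5295456599795669422/175064032522245543
APPEND 45: p_14 = 45·5295456599795669422 + 203434460433977713 = 238498981451239101703, q_14 = 45·175064032522245543 + 6725398712347780 = 7884606862213397215 → 238498981451239101703/7884606862213397215
APPEND 12: p_15 = 12·238498981451239101703 + 5295456599795669422 = 2867283234014664889858, q_15 = 12·7884606862213397215 + 175064032522245543 = 94790346379083012123 → 2867283234014664889858/94790346379083012123
APPEND 5: p_16 = 5·2867283234014664889858 + 238498981451239101703 = 14574915151524563550993, q_16 = 5·94790346379083012123 + 7884606862213397215 = 481836338757628457830 → 14574915151524563550993/481836338757628457830
APPEND 11: p_17 = 11·14574915151524563550993 + 2867283234014664889858 = 163191349900784863950781, q_17 = 11·481836338757628457830 + 94790346379083012123 = 5394990072712996048253 → 163191349900784863950781/5394990072712996048253
APPEND 23: p_18 = 23·163191349900784863950781 + 14574915151524563550993 = 3767975962869576434418956, q_18 = 23·5394990072712996048253 + 481836338757628457830 = 124566608011156537567649 → 3767975962869576434418956/124566608011156537567649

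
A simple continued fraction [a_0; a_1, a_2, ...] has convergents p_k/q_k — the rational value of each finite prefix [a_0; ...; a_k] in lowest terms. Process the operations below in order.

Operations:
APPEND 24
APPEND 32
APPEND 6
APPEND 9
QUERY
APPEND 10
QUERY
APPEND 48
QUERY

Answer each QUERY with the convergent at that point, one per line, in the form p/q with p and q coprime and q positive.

APPEND 24: p_0 = 24·1 + 0 = 24, q_0 = 24·0 + 1 = 1 → 24/1
APPEND 32: p_1 = 32·24 + 1 = 769, q_1 = 32·1 + 0 = 32 → 769/32
APPEND 6: p_2 = 6·769 + 24 = 4638, q_2 = 6·32 + 1 = 193 → 4638/193
APPEND 9: p_3 = 9·4638 + 769 = 42511, q_3 = 9·193 + 32 = 1769 → 42511/1769
APPEND 10: p_4 = 10·42511 + 4638 = 429748, q_4 = 10·1769 + 193 = 17883 → 429748/17883
APPEND 48: p_5 = 48·429748 + 42511 = 20670415, q_5 = 48·17883 + 1769 = 860153 → 20670415/860153

42511/1769
429748/17883
20670415/860153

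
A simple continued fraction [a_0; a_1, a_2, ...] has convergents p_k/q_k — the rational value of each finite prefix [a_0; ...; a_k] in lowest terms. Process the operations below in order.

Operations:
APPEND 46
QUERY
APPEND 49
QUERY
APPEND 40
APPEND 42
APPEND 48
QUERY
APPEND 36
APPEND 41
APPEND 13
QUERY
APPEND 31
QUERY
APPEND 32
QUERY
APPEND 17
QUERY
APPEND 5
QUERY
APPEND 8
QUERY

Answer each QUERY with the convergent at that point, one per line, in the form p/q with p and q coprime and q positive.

APPEND 46: p_0 = 46·1 + 0 = 46, q_0 = 46·0 + 1 = 1 → 46/1
APPEND 49: p_1 = 49·46 + 1 = 2255, q_1 = 49·1 + 0 = 49 → 2255/49
APPEND 40: p_2 = 40·2255 + 46 = 90246, q_2 = 40·49 + 1 = 1961 → 90246/1961
APPEND 42: p_3 = 42·90246 + 2255 = 3792587, q_3 = 42·1961 + 49 = 82411 → 3792587/82411
APPEND 48: p_4 = 48·3792587 + 90246 = 182134422, q_4 = 48·82411 + 1961 = 3957689 → 182134422/3957689
APPEND 36: p_5 = 36·182134422 + 3792587 = 6560631779, q_5 = 36·3957689 + 82411 = 142559215 → 6560631779/142559215
APPEND 41: p_6 = 41·6560631779 + 182134422 = 269168037361, q_6 = 41·142559215 + 3957689 = 5848885504 → 269168037361/5848885504
APPEND 13: p_7 = 13·269168037361 + 6560631779 = 3505745117472, q_7 = 13·5848885504 + 142559215 = 76178070767 → 3505745117472/76178070767
APPEND 31: p_8 = 31·3505745117472 + 269168037361 = 108947266678993, q_8 = 31·76178070767 + 5848885504 = 2367369079281 → 108947266678993/2367369079281
APPEND 32: p_9 = 32·108947266678993 + 3505745117472 = 3489818278845248, q_9 = 32·2367369079281 + 76178070767 = 75831988607759 → 3489818278845248/75831988607759
APPEND 17: p_10 = 17·3489818278845248 + 108947266678993 = 59435858007048209, q_10 = 17·75831988607759 + 2367369079281 = 1291511175411184 → 59435858007048209/1291511175411184
APPEND 5: p_11 = 5·59435858007048209 + 3489818278845248 = 300669108314086293, q_11 = 5·1291511175411184 + 75831988607759 = 6533387865663679 → 300669108314086293/6533387865663679
APPEND 8: p_12 = 8·300669108314086293 + 59435858007048209 = 2464788724519738553, q_12 = 8·6533387865663679 + 1291511175411184 = 53558614100720616 → 2464788724519738553/53558614100720616

46/1
2255/49
182134422/3957689
3505745117472/76178070767
108947266678993/2367369079281
3489818278845248/75831988607759
59435858007048209/1291511175411184
300669108314086293/6533387865663679
2464788724519738553/53558614100720616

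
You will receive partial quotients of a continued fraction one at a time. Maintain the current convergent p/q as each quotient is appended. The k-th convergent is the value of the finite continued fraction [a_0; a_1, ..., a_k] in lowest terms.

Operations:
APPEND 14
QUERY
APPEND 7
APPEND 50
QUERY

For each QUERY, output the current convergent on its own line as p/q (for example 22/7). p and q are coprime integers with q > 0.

APPEND 14: p_0 = 14·1 + 0 = 14, q_0 = 14·0 + 1 = 1 → 14/1
APPEND 7: p_1 = 7·14 + 1 = 99, q_1 = 7·1 + 0 = 7 → 99/7
APPEND 50: p_2 = 50·99 + 14 = 4964, q_2 = 50·7 + 1 = 351 → 4964/351

14/1
4964/351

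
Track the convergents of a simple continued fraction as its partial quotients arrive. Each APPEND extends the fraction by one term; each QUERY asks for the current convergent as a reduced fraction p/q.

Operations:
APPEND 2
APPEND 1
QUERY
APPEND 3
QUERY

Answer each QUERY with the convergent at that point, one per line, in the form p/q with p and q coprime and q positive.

APPEND 2: p_0 = 2·1 + 0 = 2, q_0 = 2·0 + 1 = 1 → 2/1
APPEND 1: p_1 = 1·2 + 1 = 3, q_1 = 1·1 + 0 = 1 → 3/1
APPEND 3: p_2 = 3·3 + 2 = 11, q_2 = 3·1 + 1 = 4 → 11/4

3/1
11/4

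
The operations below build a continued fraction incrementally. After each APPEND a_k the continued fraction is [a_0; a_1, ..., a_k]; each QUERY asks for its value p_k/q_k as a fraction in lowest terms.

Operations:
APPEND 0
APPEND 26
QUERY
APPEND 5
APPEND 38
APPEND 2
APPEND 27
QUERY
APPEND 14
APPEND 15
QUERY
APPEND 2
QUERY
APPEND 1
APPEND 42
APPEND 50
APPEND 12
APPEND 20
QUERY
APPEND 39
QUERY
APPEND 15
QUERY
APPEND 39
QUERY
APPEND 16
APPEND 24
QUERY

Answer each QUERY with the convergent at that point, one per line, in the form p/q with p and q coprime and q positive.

1/26
10640/278757
2250845/58969812
4651037/121852361
3556641431232/93180328521583
138886111219313/3638672528767640
2086848309720927/54673268260036183
81525970190335466/2135896134670178777
31437582882712456658/823632170286259697537

APPEND 0: p_0 = 0·1 + 0 = 0, q_0 = 0·0 + 1 = 1 → 0/1
APPEND 26: p_1 = 26·0 + 1 = 1, q_1 = 26·1 + 0 = 26 → 1/26
APPEND 5: p_2 = 5·1 + 0 = 5, q_2 = 5·26 + 1 = 131 → 5/131
APPEND 38: p_3 = 38·5 + 1 = 191, q_3 = 38·131 + 26 = 5004 → 191/5004
APPEND 2: p_4 = 2·191 + 5 = 387, q_4 = 2·5004 + 131 = 10139 → 387/10139
APPEND 27: p_5 = 27·387 + 191 = 10640, q_5 = 27·10139 + 5004 = 278757 → 10640/278757
APPEND 14: p_6 = 14·10640 + 387 = 149347, q_6 = 14·278757 + 10139 = 3912737 → 149347/3912737
APPEND 15: p_7 = 15·149347 + 10640 = 2250845, q_7 = 15·3912737 + 278757 = 58969812 → 2250845/58969812
APPEND 2: p_8 = 2·2250845 + 149347 = 4651037, q_8 = 2·58969812 + 3912737 = 121852361 → 4651037/121852361
APPEND 1: p_9 = 1·4651037 + 2250845 = 6901882, q_9 = 1·121852361 + 58969812 = 180822173 → 6901882/180822173
APPEND 42: p_10 = 42·6901882 + 4651037 = 294530081, q_10 = 42·180822173 + 121852361 = 7716383627 → 294530081/7716383627
APPEND 50: p_11 = 50·294530081 + 6901882 = 14733405932, q_11 = 50·7716383627 + 180822173 = 386000003523 → 14733405932/386000003523
APPEND 12: p_12 = 12·14733405932 + 294530081 = 177095401265, q_12 = 12·386000003523 + 7716383627 = 4639716425903 → 177095401265/4639716425903
APPEND 20: p_13 = 20·177095401265 + 14733405932 = 3556641431232, q_13 = 20·4639716425903 + 386000003523 = 93180328521583 → 3556641431232/93180328521583
APPEND 39: p_14 = 39·3556641431232 + 177095401265 = 138886111219313, q_14 = 39·93180328521583 + 4639716425903 = 3638672528767640 → 138886111219313/3638672528767640
APPEND 15: p_15 = 15·138886111219313 + 3556641431232 = 2086848309720927, q_15 = 15·3638672528767640 + 93180328521583 = 54673268260036183 → 2086848309720927/54673268260036183
APPEND 39: p_16 = 39·2086848309720927 + 138886111219313 = 81525970190335466, q_16 = 39·54673268260036183 + 3638672528767640 = 2135896134670178777 → 81525970190335466/2135896134670178777
APPEND 16: p_17 = 16·81525970190335466 + 2086848309720927 = 1306502371355088383, q_17 = 16·2135896134670178777 + 54673268260036183 = 34229011422982896615 → 1306502371355088383/34229011422982896615
APPEND 24: p_18 = 24·1306502371355088383 + 81525970190335466 = 31437582882712456658, q_18 = 24·34229011422982896615 + 2135896134670178777 = 823632170286259697537 → 31437582882712456658/823632170286259697537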